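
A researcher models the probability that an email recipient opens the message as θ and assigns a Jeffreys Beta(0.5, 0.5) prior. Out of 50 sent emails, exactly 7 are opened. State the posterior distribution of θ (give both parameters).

Posterior: Beta(7.5, 43.5)

The binomial likelihood is conjugate to the Beta prior: with 7 successes and 43 failures, the posterior is Beta(0.5+7, 0.5+43) = Beta(7.5, 43.5).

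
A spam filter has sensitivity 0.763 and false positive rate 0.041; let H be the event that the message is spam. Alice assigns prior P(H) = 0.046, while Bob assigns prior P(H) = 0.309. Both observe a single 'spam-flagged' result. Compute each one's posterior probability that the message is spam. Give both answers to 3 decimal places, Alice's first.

Alice: 0.473; Bob: 0.893

P('+'|H) = 0.763, P('+'|¬H) = 0.041.
Alice: numerator 0.763·0.046 = 0.035098; evidence = 0.035098+0.041·0.954 = 0.074212; posterior = 0.473.
Bob: numerator 0.763·0.309 = 0.23577; evidence = 0.23577+0.041·0.691 = 0.26410; posterior = 0.893.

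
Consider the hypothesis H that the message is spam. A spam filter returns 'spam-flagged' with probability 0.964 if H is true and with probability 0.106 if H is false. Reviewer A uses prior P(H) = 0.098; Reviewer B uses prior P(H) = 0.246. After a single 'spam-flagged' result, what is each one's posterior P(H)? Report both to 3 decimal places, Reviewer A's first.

The likelihood ratio for a 'spam-flagged' result is 0.964/0.106 = 9.0943.
Reviewer A: prior odds 0.098/0.902 = 0.10865; posterior odds 0.98808; posterior probability 0.497.
Reviewer B: prior odds 0.246/0.754 = 0.32626; posterior odds 2.9671; posterior probability 0.748.

Reviewer A: 0.497; Reviewer B: 0.748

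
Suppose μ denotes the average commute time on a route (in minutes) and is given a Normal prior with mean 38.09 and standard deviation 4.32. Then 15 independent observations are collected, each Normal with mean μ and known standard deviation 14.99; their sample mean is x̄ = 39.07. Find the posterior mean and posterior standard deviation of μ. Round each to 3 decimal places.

With known σ, the Normal prior is conjugate. Weight on the data is w = (n/σ²)/(n/σ² + 1/τ₀²) = 0.0667556/(0.0667556+0.0535837) = 0.55473.
Posterior mean = w·x̄ + (1−w)·μ₀ = 0.55473·39.07 + 0.44527·38.09 = 38.634. Posterior variance = 1/(0.0667556+0.0535837) = 8.30984, so SD = 2.883.

Posterior mean ≈ 38.634; posterior SD ≈ 2.883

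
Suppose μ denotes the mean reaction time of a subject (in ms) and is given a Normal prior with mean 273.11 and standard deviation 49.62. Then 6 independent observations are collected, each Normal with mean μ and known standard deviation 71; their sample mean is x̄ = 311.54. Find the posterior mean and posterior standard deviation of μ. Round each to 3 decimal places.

Posterior mean ≈ 301.763; posterior SD ≈ 25.028

Prior precision 1/τ₀² = 1/49.62² = 0.00040615; data precision n/σ² = 6/71² = 0.00119024.
Posterior precision = 0.00040615 + 0.00119024 = 0.00159639, giving posterior SD = 1/√0.00159639 = 25.028.
Posterior mean = (0.00040615·273.11 + 0.00119024·311.54) / 0.00159639 = 301.763.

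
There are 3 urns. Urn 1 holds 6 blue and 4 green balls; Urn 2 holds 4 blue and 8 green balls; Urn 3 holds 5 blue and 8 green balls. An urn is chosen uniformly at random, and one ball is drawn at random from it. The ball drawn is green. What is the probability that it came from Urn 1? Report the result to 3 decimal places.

Posterior probability ≈ 0.238

P(green|Urn 1) = 0.4; P(green|Urn 2) = 0.6667; P(green|Urn 3) = 0.6154.
Prior × likelihood for each source: 0.333333·0.4=0.1333, 0.333333·0.6667=0.2222, 0.333333·0.6154=0.2051. Summing gives P(green) = 0.56068.
P(Urn 1 | green) = 0.1333 / 0.56068 = 0.238.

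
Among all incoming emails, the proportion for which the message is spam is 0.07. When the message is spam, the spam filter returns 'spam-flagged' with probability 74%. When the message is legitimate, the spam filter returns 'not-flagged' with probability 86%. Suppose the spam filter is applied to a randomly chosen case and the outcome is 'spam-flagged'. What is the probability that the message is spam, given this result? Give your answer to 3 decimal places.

P(H | E) ≈ 0.285

Let H be the event that the message is spam. P(H) = 0.07, so P(¬H) = 0.93. With E the 'spam-flagged' result, P(E|H) = 0.74 and P(E|¬H) = 0.14.
P(E) = 0.74·0.07 + 0.14·0.93 = 0.051800 + 0.13020 = 0.18200.
By Bayes' theorem, P(H|E) = 0.051800 / 0.18200 = 0.285.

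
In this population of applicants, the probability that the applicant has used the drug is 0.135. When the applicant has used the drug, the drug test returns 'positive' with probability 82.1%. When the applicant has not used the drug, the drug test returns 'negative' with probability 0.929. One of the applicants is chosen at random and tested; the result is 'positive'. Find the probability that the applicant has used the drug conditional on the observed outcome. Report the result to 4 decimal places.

Write H for 'the applicant has used the drug'. Prior odds H:¬H = 0.135/0.865 = 0.15607. For the 'positive' outcome, the likelihood ratio is 0.821/0.071 = 11.563.
Posterior odds = 0.15607 × 11.563 = 1.8047, so P(H|E) = 1.8047/(1+1.8047) = 0.6435.

P(H | E) ≈ 0.6435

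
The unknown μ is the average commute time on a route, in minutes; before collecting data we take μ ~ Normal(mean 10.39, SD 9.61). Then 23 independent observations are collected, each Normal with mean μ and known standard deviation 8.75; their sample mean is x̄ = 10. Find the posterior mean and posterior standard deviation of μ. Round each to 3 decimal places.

Posterior mean ≈ 10.014; posterior SD ≈ 1.792

Prior precision 1/τ₀² = 1/9.61² = 0.0108281; data precision n/σ² = 23/8.75² = 0.300408.
Posterior precision = 0.0108281 + 0.300408 = 0.311236, giving posterior SD = 1/√0.311236 = 1.792.
Posterior mean = (0.0108281·10.39 + 0.300408·10) / 0.311236 = 10.014.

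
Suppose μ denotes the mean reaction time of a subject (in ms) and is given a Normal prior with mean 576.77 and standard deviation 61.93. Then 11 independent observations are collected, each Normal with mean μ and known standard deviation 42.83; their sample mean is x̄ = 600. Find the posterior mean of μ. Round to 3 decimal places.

With known σ, the Normal prior is conjugate. Weight on the data is w = (n/σ²)/(n/σ² + 1/τ₀²) = 0.00599648/(0.00599648+0.00026073) = 0.95833.
Posterior mean = w·x̄ + (1−w)·μ₀ = 0.95833·600 + 0.041669·576.77 = 599.032.

Posterior mean ≈ 599.032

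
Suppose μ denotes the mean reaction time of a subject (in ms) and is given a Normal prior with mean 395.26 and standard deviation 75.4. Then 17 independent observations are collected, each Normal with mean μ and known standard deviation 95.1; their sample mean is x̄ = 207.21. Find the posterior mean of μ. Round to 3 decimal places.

Prior precision 1/τ₀² = 1/75.4² = 0.00017590; data precision n/σ² = 17/95.1² = 0.00187970.
Posterior precision = 0.00017590 + 0.00187970 = 0.00205559.
Posterior mean = (0.00017590·395.26 + 0.00187970·207.21) / 0.00205559 = 223.301.

Posterior mean ≈ 223.301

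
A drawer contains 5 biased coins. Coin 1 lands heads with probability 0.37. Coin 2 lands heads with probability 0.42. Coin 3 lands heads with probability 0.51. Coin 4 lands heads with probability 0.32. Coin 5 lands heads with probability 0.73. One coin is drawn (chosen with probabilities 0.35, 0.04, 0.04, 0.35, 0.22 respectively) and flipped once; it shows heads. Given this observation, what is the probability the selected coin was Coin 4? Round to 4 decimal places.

Tabulate prior·likelihood by source: [1] prior 0.35, lik 0.37, product 0.1295; [2] prior 0.04, lik 0.42, product 0.01680; [3] prior 0.04, lik 0.51, product 0.02040; [4] prior 0.35, lik 0.32, product 0.1120; [5] prior 0.22, lik 0.73, product 0.1606.
Normalizing constant = 0.43930; the posterior for Coin 4 is its product over the sum, 0.1120/0.43930 = 0.2550.

Posterior probability ≈ 0.2550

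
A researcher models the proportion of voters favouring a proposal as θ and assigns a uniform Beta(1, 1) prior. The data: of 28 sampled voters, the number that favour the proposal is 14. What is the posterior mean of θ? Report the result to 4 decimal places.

The binomial likelihood is conjugate to the Beta prior: with 14 successes and 14 failures, the posterior is Beta(1+14, 1+14) = Beta(15, 15).
Posterior mean = α/(α+β) = 15/30 = 0.5000.

Posterior mean ≈ 0.5000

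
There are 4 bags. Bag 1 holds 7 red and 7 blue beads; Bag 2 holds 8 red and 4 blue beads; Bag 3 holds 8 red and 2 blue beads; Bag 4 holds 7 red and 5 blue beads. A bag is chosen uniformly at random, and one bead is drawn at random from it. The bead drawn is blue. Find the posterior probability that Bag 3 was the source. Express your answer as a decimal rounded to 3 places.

Posterior probability ≈ 0.138

P(blue|Bag 1) = 0.5; P(blue|Bag 2) = 0.3333; P(blue|Bag 3) = 0.2; P(blue|Bag 4) = 0.4167.
Prior × likelihood for each source: 0.25·0.5=0.1250, 0.25·0.3333=0.08333, 0.25·0.2=0.05000, 0.25·0.4167=0.1042. Summing gives P(blue) = 0.36250.
P(Bag 3 | blue) = 0.05000 / 0.36250 = 0.138.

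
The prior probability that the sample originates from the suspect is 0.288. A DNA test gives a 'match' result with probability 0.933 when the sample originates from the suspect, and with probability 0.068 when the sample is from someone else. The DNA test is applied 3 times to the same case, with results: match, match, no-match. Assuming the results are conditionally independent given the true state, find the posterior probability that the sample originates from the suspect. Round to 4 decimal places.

Let H be the event that the sample originates from the suspect; start with P(H) = 0.288. P('match'|H) = 0.933, P('match'|¬H) = 0.068.
Update on result 1 ('match'): P(H) ← 0.933·0.2880 / (0.933·0.2880 + 0.068·0.7120) = 0.26870/0.31712 = 0.8473.
Update on result 2 ('match'): P(H) ← 0.933·0.8473 / (0.933·0.8473 + 0.068·0.1527) = 0.79056/0.80094 = 0.9870.
Update on result 3 ('no-match'): P(H) ← 0.067·0.9870 / (0.067·0.9870 + 0.932·0.0130) = 0.066132/0.078212 = 0.8455.

Posterior P(H) ≈ 0.8455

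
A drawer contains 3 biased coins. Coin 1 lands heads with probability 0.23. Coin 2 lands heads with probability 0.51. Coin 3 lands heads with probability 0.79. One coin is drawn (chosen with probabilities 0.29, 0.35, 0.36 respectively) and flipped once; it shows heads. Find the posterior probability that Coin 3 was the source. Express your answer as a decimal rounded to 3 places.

Posterior probability ≈ 0.537

Tabulate prior·likelihood by source: [1] prior 0.29, lik 0.23, product 0.06670; [2] prior 0.35, lik 0.51, product 0.1785; [3] prior 0.36, lik 0.79, product 0.2844.
Normalizing constant = 0.52960; the posterior for Coin 3 is its product over the sum, 0.2844/0.52960 = 0.537.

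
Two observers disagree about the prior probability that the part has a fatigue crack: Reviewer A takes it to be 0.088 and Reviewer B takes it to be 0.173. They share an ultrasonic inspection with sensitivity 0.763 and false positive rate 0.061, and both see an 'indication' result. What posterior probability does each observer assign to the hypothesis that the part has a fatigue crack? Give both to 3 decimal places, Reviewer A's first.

The likelihood ratio for an 'indication' result is 0.763/0.061 = 12.508.
Reviewer A: prior odds 0.088/0.912 = 0.096491; posterior odds 1.2069; posterior probability 0.547.
Reviewer B: prior odds 0.173/0.827 = 0.20919; posterior odds 2.6166; posterior probability 0.723.

Reviewer A: 0.547; Reviewer B: 0.723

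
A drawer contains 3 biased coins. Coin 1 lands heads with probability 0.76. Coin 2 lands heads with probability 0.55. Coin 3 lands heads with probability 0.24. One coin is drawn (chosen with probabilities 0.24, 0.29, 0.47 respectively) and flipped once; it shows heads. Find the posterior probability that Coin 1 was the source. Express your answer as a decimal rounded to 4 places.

Tabulate prior·likelihood by source: [1] prior 0.24, lik 0.76, product 0.1824; [2] prior 0.29, lik 0.55, product 0.1595; [3] prior 0.47, lik 0.24, product 0.1128.
Normalizing constant = 0.45470; the posterior for Coin 1 is its product over the sum, 0.1824/0.45470 = 0.4011.

Posterior probability ≈ 0.4011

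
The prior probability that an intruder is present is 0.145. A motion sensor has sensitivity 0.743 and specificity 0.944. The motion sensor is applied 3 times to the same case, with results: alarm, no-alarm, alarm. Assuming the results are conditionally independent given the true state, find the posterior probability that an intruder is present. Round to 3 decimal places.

Posterior P(H) ≈ 0.890

With H the event that an intruder is present, the joint likelihood of the observed sequence is P(data|H) = 0.743·0.257·0.743 = 0.14188 and P(data|¬H) = 0.056·0.944·0.056 = 0.0029604.
Bayes: P(H|data) = 0.145·0.14188 / (0.145·0.14188 + 0.855·0.0029604) = 0.020572/0.023103 = 0.8904.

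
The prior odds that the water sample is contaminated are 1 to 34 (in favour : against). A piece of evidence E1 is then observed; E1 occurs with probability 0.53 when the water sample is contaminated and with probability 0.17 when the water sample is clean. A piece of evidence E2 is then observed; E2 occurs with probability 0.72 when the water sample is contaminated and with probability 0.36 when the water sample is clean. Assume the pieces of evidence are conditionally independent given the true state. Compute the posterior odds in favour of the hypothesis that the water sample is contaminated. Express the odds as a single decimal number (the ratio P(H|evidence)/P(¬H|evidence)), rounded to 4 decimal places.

Prior odds = 1/34 = 0.029412.
Likelihood ratio for E1 = 0.53/0.17 = 3.1176.
Likelihood ratio for E2 = 0.72/0.36 = 2.0000.
Posterior odds = prior odds × LR₁ × LR₂ = 0.18339.

Posterior odds ≈ 0.1834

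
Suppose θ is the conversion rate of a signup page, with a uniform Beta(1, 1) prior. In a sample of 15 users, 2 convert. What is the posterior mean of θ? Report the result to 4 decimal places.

The binomial likelihood is conjugate to the Beta prior: with 2 successes and 13 failures, the posterior is Beta(1+2, 1+13) = Beta(3, 14).
E[θ | data] = 3/(3+14) = 0.1765.

Posterior mean ≈ 0.1765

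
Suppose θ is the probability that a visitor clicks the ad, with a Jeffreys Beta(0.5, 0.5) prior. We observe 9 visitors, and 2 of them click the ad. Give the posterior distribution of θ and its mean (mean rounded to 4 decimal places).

Posterior: Beta(2.5, 7.5); mean ≈ 0.2500

Observing 2 successes and 7 failures updates Beta(0.5, 0.5) by adding the success and failure counts to the two shape parameters: α = 0.5+2 = 2.5, β = 0.5+7 = 7.5.
Posterior mean = α/(α+β) = 2.5/10 = 0.2500.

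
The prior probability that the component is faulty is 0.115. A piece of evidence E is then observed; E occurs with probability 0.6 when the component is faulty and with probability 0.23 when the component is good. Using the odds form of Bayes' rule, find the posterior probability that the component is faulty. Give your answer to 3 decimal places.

Posterior probability ≈ 0.253

Prior odds = 0.115/(1−0.115) = 0.12994. In log-odds, ln(0.12994) = -2.0407.
Add log likelihood ratio: ln(2.6087) = 0.95885.
Posterior log-odds = -1.0818, so posterior odds = exp(-1.0818) = 0.33898. Converting, P(H|E) = 0.33898/1.3390 = 0.253.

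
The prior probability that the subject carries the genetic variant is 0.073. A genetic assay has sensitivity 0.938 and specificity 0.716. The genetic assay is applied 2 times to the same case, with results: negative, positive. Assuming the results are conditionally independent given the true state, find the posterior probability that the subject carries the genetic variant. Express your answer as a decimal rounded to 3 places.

Let H be the event that the subject carries the genetic variant; start with P(H) = 0.073. P('positive'|H) = 0.938, P('positive'|¬H) = 0.284.
Update on result 1 ('negative'): P(H) ← 0.062·0.0730 / (0.062·0.0730 + 0.716·0.9270) = 0.0045260/0.66826 = 0.0068.
Update on result 2 ('positive'): P(H) ← 0.938·0.0068 / (0.938·0.0068 + 0.284·0.9932) = 0.0063529/0.28843 = 0.0220.

Posterior P(H) ≈ 0.022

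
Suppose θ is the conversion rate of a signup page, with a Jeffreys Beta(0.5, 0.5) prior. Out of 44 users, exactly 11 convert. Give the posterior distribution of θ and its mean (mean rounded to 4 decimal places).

Posterior: Beta(11.5, 33.5); mean ≈ 0.2556

The binomial likelihood is conjugate to the Beta prior: with 11 successes and 33 failures, the posterior is Beta(0.5+11, 0.5+33) = Beta(11.5, 33.5).
Posterior mean = α/(α+β) = 11.5/45 = 0.2556.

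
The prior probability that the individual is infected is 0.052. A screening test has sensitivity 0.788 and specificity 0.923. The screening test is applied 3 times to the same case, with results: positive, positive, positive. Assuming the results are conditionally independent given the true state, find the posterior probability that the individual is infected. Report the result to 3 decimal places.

Let H be the event that the individual is infected; start with P(H) = 0.052. P('positive'|H) = 0.788, P('positive'|¬H) = 0.077.
Update on result 1 ('positive'): P(H) ← 0.788·0.0520 / (0.788·0.0520 + 0.077·0.9480) = 0.040976/0.11397 = 0.3595.
Update on result 2 ('positive'): P(H) ← 0.788·0.3595 / (0.788·0.3595 + 0.077·0.6405) = 0.28331/0.33262 = 0.8517.
Update on result 3 ('positive'): P(H) ← 0.788·0.8517 / (0.788·0.8517 + 0.077·0.1483) = 0.67117/0.68258 = 0.9833.

Posterior P(H) ≈ 0.983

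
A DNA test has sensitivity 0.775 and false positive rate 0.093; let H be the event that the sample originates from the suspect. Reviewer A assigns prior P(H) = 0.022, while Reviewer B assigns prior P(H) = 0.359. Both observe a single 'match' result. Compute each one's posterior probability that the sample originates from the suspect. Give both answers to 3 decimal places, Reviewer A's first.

Reviewer A: 0.158; Reviewer B: 0.824

The likelihood ratio for a 'match' result is 0.775/0.093 = 8.3333.
Reviewer A: prior odds 0.022/0.978 = 0.022495; posterior odds 0.18746; posterior probability 0.158.
Reviewer B: prior odds 0.359/0.641 = 0.56006; posterior odds 4.6672; posterior probability 0.824.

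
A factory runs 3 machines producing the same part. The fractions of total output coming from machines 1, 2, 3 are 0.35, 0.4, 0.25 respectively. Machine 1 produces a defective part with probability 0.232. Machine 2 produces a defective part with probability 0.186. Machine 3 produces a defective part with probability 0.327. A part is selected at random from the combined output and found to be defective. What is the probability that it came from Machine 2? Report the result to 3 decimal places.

Tabulate prior·likelihood by source: [1] prior 0.35, lik 0.232, product 0.08120; [2] prior 0.4, lik 0.186, product 0.07440; [3] prior 0.25, lik 0.327, product 0.08175.
Normalizing constant = 0.23735; the posterior for Machine 2 is its product over the sum, 0.07440/0.23735 = 0.313.

Posterior probability ≈ 0.313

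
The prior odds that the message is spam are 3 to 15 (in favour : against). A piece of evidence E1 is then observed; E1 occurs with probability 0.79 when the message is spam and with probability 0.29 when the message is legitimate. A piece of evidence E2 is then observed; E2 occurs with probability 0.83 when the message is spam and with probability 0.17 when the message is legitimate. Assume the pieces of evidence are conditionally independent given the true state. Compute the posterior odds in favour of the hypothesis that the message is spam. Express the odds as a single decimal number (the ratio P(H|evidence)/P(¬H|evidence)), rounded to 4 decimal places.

Prior odds = 3/15 = 0.20000. In log-odds, ln(0.20000) = -1.6094.
Add log likelihood ratios: ln(2.7241) + ln(4.8824) = 2.5878.
Posterior log-odds = 0.97834, so posterior odds = exp(0.97834) = 2.6600.

Posterior odds ≈ 2.6600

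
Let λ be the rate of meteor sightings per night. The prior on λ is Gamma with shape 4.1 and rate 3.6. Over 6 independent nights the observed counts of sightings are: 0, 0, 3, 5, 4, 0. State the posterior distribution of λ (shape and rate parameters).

Posterior: Gamma(shape=16.1, rate=9.6)

Total count ∑xᵢ = 12 over n = 6 nights.
Gamma is conjugate to the Poisson likelihood: posterior is Gamma(shape = 4.1+12 = 16.1, rate = 3.6+6 = 9.6).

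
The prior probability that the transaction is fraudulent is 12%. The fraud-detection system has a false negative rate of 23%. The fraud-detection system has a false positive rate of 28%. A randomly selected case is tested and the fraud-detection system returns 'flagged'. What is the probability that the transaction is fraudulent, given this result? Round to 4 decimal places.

P(H | E) ≈ 0.2727

Write H for 'the transaction is fraudulent'. Prior odds H:¬H = 0.12/0.88 = 0.13636. For the 'flagged' outcome, the likelihood ratio is 0.77/0.28 = 2.7500.
Posterior odds = 0.13636 × 2.7500 = 0.37500, so P(H|E) = 0.37500/(1+0.37500) = 0.2727.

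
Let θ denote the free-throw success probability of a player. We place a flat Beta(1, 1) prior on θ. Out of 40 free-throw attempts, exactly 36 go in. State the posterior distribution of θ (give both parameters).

The binomial likelihood is conjugate to the Beta prior: with 36 successes and 4 failures, the posterior is Beta(1+36, 1+4) = Beta(37, 5).

Posterior: Beta(37, 5)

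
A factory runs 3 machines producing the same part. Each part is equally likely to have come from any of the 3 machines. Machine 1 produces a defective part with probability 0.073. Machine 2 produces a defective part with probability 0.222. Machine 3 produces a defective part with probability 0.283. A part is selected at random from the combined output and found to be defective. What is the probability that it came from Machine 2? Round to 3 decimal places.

Posterior probability ≈ 0.384

Tabulate prior·likelihood by source: [1] prior 0.333333, lik 0.073, product 0.02433; [2] prior 0.333333, lik 0.222, product 0.07400; [3] prior 0.333333, lik 0.283, product 0.09433.
Normalizing constant = 0.19267; the posterior for Machine 2 is its product over the sum, 0.07400/0.19267 = 0.384.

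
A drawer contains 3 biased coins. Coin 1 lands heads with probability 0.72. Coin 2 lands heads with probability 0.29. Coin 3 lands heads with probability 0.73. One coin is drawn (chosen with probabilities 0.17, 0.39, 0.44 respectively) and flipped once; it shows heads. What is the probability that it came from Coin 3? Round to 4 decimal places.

Posterior probability ≈ 0.5770

Tabulate prior·likelihood by source: [1] prior 0.17, lik 0.72, product 0.1224; [2] prior 0.39, lik 0.29, product 0.1131; [3] prior 0.44, lik 0.73, product 0.3212.
Normalizing constant = 0.55670; the posterior for Coin 3 is its product over the sum, 0.3212/0.55670 = 0.5770.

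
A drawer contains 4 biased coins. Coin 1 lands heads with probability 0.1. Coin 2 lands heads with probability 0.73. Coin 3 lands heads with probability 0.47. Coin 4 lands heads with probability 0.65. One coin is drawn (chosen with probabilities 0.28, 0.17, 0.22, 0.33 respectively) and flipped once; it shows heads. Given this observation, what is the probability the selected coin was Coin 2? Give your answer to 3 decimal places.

Posterior probability ≈ 0.264

P(heads|C1) = 0.1; P(heads|C2) = 0.73; P(heads|C3) = 0.47; P(heads|C4) = 0.65.
Prior × likelihood for each source: 0.28·0.1=0.02800, 0.17·0.73=0.1241, 0.22·0.47=0.1034, 0.33·0.65=0.2145. Summing gives P(heads) = 0.47000.
P(Coin 2 | heads) = 0.1241 / 0.47000 = 0.264.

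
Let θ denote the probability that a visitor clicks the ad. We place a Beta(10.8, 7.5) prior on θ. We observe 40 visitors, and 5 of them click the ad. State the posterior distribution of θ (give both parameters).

Posterior: Beta(15.8, 42.5)

Observing 5 successes and 35 failures updates Beta(10.8, 7.5) by adding the success and failure counts to the two shape parameters: α = 10.8+5 = 15.8, β = 7.5+35 = 42.5.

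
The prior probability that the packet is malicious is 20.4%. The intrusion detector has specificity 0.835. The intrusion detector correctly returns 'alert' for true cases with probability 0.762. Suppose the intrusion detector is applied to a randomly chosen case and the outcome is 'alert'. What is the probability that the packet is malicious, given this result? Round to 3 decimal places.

P(H | E) ≈ 0.542

Write H for 'the packet is malicious'. Prior odds H:¬H = 0.204/0.796 = 0.25628. For the 'alert' outcome, the likelihood ratio is 0.762/0.165 = 4.6182.
Posterior odds = 0.25628 × 4.6182 = 1.1836, so P(H|E) = 1.1836/(1+1.1836) = 0.542.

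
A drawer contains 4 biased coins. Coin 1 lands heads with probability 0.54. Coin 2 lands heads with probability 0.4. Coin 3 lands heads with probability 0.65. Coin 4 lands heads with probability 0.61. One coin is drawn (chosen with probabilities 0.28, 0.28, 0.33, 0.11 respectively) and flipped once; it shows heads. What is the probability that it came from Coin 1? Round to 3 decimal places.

Tabulate prior·likelihood by source: [1] prior 0.28, lik 0.54, product 0.1512; [2] prior 0.28, lik 0.4, product 0.1120; [3] prior 0.33, lik 0.65, product 0.2145; [4] prior 0.11, lik 0.61, product 0.06710.
Normalizing constant = 0.54480; the posterior for Coin 1 is its product over the sum, 0.1512/0.54480 = 0.278.

Posterior probability ≈ 0.278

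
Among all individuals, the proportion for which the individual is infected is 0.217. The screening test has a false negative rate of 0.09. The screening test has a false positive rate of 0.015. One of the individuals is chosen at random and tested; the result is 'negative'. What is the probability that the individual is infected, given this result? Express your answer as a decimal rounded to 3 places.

Let H be the event that the individual is infected. P(H) = 0.217, so P(¬H) = 0.783. With E the 'negative' result, P(E|H) = 0.09 and P(E|¬H) = 0.985.
P(E) = 0.09·0.217 + 0.985·0.783 = 0.019530 + 0.77126 = 0.79079.
By Bayes' theorem, P(H|E) = 0.019530 / 0.79079 = 0.025.

P(H | E) ≈ 0.025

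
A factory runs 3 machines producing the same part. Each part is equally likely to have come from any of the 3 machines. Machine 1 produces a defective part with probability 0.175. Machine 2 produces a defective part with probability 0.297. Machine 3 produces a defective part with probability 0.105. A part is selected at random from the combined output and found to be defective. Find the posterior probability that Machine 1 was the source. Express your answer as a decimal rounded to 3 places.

P(defective|M1) = 0.175; P(defective|M2) = 0.297; P(defective|M3) = 0.105.
Prior × likelihood for each source: 0.333333·0.175=0.05833, 0.333333·0.297=0.09900, 0.333333·0.105=0.03500. Summing gives P(defective) = 0.19233.
P(Machine 1 | defective) = 0.05833 / 0.19233 = 0.303.

Posterior probability ≈ 0.303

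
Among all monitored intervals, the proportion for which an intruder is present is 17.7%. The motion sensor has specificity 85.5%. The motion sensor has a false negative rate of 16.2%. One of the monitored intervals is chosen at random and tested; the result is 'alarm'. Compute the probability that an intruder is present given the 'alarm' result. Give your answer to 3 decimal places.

P(H | E) ≈ 0.554

Write H for 'an intruder is present'. Prior odds H:¬H = 0.177/0.823 = 0.21507. For the 'alarm' outcome, the likelihood ratio is 0.838/0.145 = 5.7793.
Posterior odds = 0.21507 × 5.7793 = 1.2429, so P(H|E) = 1.2429/(1+1.2429) = 0.554.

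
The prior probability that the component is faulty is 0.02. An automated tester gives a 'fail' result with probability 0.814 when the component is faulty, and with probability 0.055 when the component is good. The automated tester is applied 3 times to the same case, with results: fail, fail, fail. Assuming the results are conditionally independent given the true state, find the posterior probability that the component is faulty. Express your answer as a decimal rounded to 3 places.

Let H be the event that the component is faulty; start with P(H) = 0.02. P('fail'|H) = 0.814, P('fail'|¬H) = 0.055.
Update on result 1 ('fail'): P(H) ← 0.814·0.0200 / (0.814·0.0200 + 0.055·0.9800) = 0.016280/0.070180 = 0.2320.
Update on result 2 ('fail'): P(H) ← 0.814·0.2320 / (0.814·0.2320 + 0.055·0.7680) = 0.18883/0.23107 = 0.8172.
Update on result 3 ('fail'): P(H) ← 0.814·0.8172 / (0.814·0.8172 + 0.055·0.1828) = 0.66519/0.67525 = 0.9851.

Posterior P(H) ≈ 0.985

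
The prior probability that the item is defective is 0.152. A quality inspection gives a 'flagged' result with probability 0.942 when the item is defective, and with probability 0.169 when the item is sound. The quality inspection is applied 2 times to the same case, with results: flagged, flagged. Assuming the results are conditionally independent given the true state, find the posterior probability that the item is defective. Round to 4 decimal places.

Posterior P(H) ≈ 0.8478

Let H be the event that the item is defective; start with P(H) = 0.152. P('flagged'|H) = 0.942, P('flagged'|¬H) = 0.169.
Update on result 1 ('flagged'): P(H) ← 0.942·0.1520 / (0.942·0.1520 + 0.169·0.8480) = 0.14318/0.28650 = 0.4998.
Update on result 2 ('flagged'): P(H) ← 0.942·0.4998 / (0.942·0.4998 + 0.169·0.5002) = 0.47079/0.55533 = 0.8478.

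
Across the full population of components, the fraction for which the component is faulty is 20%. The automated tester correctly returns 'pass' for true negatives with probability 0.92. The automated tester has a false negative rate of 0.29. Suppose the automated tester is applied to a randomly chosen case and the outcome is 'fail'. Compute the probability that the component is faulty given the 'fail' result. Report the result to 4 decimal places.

P(H | E) ≈ 0.6893

Write H for 'the component is faulty'. Prior odds H:¬H = 0.2/0.8 = 0.25000. For the 'fail' outcome, the likelihood ratio is 0.71/0.08 = 8.8750.
Posterior odds = 0.25000 × 8.8750 = 2.2188, so P(H|E) = 2.2188/(1+2.2188) = 0.6893.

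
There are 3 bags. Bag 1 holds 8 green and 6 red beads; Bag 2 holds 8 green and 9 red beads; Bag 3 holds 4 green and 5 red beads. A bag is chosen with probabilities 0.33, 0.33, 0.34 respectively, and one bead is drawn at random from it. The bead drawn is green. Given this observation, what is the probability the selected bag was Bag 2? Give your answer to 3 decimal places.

P(green|Bag 1) = 0.5714; P(green|Bag 2) = 0.4706; P(green|Bag 3) = 0.4444.
Prior × likelihood for each source: 0.33·0.5714=0.1886, 0.33·0.4706=0.1553, 0.34·0.4444=0.1511. Summing gives P(green) = 0.49498.
P(Bag 2 | green) = 0.1553 / 0.49498 = 0.314.

Posterior probability ≈ 0.314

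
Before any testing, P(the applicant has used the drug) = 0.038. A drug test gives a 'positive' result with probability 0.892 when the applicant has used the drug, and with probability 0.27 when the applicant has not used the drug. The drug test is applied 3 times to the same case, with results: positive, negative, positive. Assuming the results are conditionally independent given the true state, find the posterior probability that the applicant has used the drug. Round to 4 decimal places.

Posterior P(H) ≈ 0.0600

Let H be the event that the applicant has used the drug; start with P(H) = 0.038. P('positive'|H) = 0.892, P('positive'|¬H) = 0.27.
Update on result 1 ('positive'): P(H) ← 0.892·0.0380 / (0.892·0.0380 + 0.27·0.9620) = 0.033896/0.29364 = 0.1154.
Update on result 2 ('negative'): P(H) ← 0.108·0.1154 / (0.108·0.1154 + 0.73·0.8846) = 0.012467/0.65820 = 0.0189.
Update on result 3 ('positive'): P(H) ← 0.892·0.0189 / (0.892·0.0189 + 0.27·0.9811) = 0.016895/0.28178 = 0.0600.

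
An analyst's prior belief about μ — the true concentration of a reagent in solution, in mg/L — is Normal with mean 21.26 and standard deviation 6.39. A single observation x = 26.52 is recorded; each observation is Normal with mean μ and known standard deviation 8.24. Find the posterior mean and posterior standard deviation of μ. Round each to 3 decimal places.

Prior precision 1/τ₀² = 1/6.39² = 0.0244905; data precision n/σ² = 1/8.24² = 0.0147281.
Posterior precision = 0.0244905 + 0.0147281 = 0.0392186, giving posterior SD = 1/√0.0392186 = 5.050.
Posterior mean = (0.0244905·21.26 + 0.0147281·26.52) / 0.0392186 = 23.235.

Posterior mean ≈ 23.235; posterior SD ≈ 5.050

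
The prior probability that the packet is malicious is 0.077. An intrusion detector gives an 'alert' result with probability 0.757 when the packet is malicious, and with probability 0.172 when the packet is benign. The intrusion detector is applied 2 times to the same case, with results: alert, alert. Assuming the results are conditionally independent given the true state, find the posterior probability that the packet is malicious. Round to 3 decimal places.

Posterior P(H) ≈ 0.618

Let H be the event that the packet is malicious; start with P(H) = 0.077. P('alert'|H) = 0.757, P('alert'|¬H) = 0.172.
Update on result 1 ('alert'): P(H) ← 0.757·0.0770 / (0.757·0.0770 + 0.172·0.9230) = 0.058289/0.21705 = 0.2686.
Update on result 2 ('alert'): P(H) ← 0.757·0.2686 / (0.757·0.2686 + 0.172·0.7314) = 0.20330/0.32911 = 0.6177.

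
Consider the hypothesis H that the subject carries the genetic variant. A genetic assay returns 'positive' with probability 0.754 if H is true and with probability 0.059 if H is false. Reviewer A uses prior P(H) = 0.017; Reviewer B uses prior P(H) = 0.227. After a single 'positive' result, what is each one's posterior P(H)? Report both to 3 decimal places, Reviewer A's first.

Reviewer A: 0.181; Reviewer B: 0.790

P('+'|H) = 0.754, P('+'|¬H) = 0.059.
Reviewer A: numerator 0.754·0.017 = 0.012818; evidence = 0.012818+0.059·0.983 = 0.070815; posterior = 0.181.
Reviewer B: numerator 0.754·0.227 = 0.17116; evidence = 0.17116+0.059·0.773 = 0.21677; posterior = 0.790.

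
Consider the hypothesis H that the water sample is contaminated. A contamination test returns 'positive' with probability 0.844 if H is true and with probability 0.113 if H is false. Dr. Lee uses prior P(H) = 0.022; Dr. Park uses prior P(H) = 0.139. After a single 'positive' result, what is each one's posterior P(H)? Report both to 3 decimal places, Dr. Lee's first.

Dr. Lee: 0.144; Dr. Park: 0.547

P('+'|H) = 0.844, P('+'|¬H) = 0.113.
Dr. Lee: numerator 0.844·0.022 = 0.018568; evidence = 0.018568+0.113·0.978 = 0.12908; posterior = 0.144.
Dr. Park: numerator 0.844·0.139 = 0.11732; evidence = 0.11732+0.113·0.861 = 0.21461; posterior = 0.547.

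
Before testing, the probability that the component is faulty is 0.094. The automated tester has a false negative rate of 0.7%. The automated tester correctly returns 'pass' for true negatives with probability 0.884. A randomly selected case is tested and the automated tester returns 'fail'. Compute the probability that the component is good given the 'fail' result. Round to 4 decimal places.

Let H be the event that the component is faulty. P(H) = 0.094, so P(¬H) = 0.906. With E the 'fail' result, P(E|H) = 0.993 and P(E|¬H) = 0.116.
P(E) = 0.993·0.094 + 0.116·0.906 = 0.093342 + 0.10510 = 0.19844.
By Bayes' theorem, P(H|E) = 0.093342 / 0.19844 = 0.4704. Hence P(¬H|E) = 1 − 0.4704 = 0.5296.

P(¬H | E) ≈ 0.5296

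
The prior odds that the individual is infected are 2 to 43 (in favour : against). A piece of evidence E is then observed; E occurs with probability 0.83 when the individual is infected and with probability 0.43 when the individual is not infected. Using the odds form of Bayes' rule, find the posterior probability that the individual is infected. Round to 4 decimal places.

Posterior probability ≈ 0.0824

Prior odds = 2/43 = 0.046512.
Likelihood ratio for E = 0.83/0.43 = 1.9302.
Posterior odds = prior odds × LR = 0.089778.
Posterior probability = odds/(1+odds) = 0.089778/1.0898 = 0.0824.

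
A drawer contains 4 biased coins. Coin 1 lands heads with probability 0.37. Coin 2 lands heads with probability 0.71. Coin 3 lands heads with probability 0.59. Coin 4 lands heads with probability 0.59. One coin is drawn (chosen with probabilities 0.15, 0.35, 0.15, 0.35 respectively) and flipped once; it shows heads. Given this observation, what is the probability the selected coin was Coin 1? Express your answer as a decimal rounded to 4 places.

Posterior probability ≈ 0.0927

Tabulate prior·likelihood by source: [1] prior 0.15, lik 0.37, product 0.05550; [2] prior 0.35, lik 0.71, product 0.2485; [3] prior 0.15, lik 0.59, product 0.08850; [4] prior 0.35, lik 0.59, product 0.2065.
Normalizing constant = 0.59900; the posterior for Coin 1 is its product over the sum, 0.05550/0.59900 = 0.0927.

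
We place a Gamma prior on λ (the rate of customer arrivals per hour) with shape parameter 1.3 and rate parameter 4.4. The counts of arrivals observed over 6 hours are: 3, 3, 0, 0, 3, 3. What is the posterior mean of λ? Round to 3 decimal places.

Posterior mean ≈ 1.279

The Poisson likelihood adds the total count to the shape and the number of exposure periods to the rate. Here ∑xᵢ = 12 and n = 6, so shape 1.3→13.3 and rate 4.4→10.4.
Posterior mean = shape/rate = 13.3/10.4 = 1.279.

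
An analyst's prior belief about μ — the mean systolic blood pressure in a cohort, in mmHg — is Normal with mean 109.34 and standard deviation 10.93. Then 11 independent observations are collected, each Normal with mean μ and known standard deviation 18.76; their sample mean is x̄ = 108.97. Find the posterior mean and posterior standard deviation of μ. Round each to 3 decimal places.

With known σ, the Normal prior is conjugate. Weight on the data is w = (n/σ²)/(n/σ² + 1/τ₀²) = 0.0312555/(0.0312555+0.00837066) = 0.78876.
Posterior mean = w·x̄ + (1−w)·μ₀ = 0.78876·108.97 + 0.21124·109.34 = 109.048. Posterior variance = 1/(0.0312555+0.00837066) = 25.2358, so SD = 5.024.

Posterior mean ≈ 109.048; posterior SD ≈ 5.024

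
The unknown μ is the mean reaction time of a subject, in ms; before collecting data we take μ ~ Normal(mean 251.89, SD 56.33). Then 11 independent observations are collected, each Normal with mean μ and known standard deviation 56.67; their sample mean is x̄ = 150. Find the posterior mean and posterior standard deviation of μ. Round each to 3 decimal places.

Posterior mean ≈ 158.585; posterior SD ≈ 16.351

Prior precision 1/τ₀² = 1/56.33² = 0.00031515; data precision n/σ² = 11/56.67² = 0.00342520.
Posterior precision = 0.00031515 + 0.00342520 = 0.00374035, giving posterior SD = 1/√0.00374035 = 16.351.
Posterior mean = (0.00031515·251.89 + 0.00342520·150) / 0.00374035 = 158.585.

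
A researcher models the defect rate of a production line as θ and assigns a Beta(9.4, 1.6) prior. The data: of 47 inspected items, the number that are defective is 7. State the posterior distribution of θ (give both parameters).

The binomial likelihood is conjugate to the Beta prior: with 7 successes and 40 failures, the posterior is Beta(9.4+7, 1.6+40) = Beta(16.4, 41.6).

Posterior: Beta(16.4, 41.6)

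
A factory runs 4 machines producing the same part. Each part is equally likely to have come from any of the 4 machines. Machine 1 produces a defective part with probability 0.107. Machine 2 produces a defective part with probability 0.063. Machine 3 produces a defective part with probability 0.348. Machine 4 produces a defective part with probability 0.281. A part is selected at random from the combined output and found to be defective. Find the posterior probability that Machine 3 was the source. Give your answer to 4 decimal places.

Posterior probability ≈ 0.4355

P(defective|M1) = 0.107; P(defective|M2) = 0.063; P(defective|M3) = 0.348; P(defective|M4) = 0.281.
Prior × likelihood for each source: 0.25·0.107=0.02675, 0.25·0.063=0.01575, 0.25·0.348=0.08700, 0.25·0.281=0.07025. Summing gives P(defective) = 0.19975.
P(Machine 3 | defective) = 0.08700 / 0.19975 = 0.4355.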